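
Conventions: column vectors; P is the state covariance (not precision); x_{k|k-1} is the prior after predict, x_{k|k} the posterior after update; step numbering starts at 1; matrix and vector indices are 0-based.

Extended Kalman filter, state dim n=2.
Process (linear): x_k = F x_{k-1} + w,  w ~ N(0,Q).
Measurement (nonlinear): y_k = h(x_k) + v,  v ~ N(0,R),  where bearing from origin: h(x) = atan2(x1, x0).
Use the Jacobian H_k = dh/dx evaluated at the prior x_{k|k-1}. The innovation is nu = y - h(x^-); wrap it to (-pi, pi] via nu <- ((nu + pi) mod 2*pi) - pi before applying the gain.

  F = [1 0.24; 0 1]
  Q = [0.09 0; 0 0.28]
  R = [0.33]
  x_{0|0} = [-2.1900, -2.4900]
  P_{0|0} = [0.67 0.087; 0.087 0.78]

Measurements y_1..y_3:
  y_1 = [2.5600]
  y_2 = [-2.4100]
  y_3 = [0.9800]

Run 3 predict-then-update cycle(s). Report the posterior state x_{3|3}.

x_post = [-3.9958, -0.6488]

step 1: x^-=[-2.7876, -2.4900]  P^-=[0.8467 0.2742; 0.2742 1.0600]  H_jac=[0.1782 -0.1995]  S=[0.3796]  K=[0.2534; -0.4284]  nu=[-1.3107]  x^+=[-3.1197, -1.9285]  P^+=[0.8223 0.3154; 0.3154 0.9903]
step 2: x^-=[-3.5826, -1.9285]  P^-=[1.1208 0.5531; 0.5531 1.2703]  H_jac=[0.1165 -0.2164]  S=[0.3768]  K=[0.0288; -0.5586]  nu=[0.2378]  x^+=[-3.5757, -2.0613]  P^+=[1.1204 0.5592; 0.5592 1.1527]
step 3: x^-=[-4.0704, -2.0613]  P^-=[1.5452 0.8358; 0.8358 1.4327]  H_jac=[0.0990 -0.1955]  S=[0.3676]  K=[-0.0284; -0.5370]  nu=[-2.6304]  x^+=[-3.9958, -0.6488]  P^+=[1.5449 0.8302; 0.8302 1.3267]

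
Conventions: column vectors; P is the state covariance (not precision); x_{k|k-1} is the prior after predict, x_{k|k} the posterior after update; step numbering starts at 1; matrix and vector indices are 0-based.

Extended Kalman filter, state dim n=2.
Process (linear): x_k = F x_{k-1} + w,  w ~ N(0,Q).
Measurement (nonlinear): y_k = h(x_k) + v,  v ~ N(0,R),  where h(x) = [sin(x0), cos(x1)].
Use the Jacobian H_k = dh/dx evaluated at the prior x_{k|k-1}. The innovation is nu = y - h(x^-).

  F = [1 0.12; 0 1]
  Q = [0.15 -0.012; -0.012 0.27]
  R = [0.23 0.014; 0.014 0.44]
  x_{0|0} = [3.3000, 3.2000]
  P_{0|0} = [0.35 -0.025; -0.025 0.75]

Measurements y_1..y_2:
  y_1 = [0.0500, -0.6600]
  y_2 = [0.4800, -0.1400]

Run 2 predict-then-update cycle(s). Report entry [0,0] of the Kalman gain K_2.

K[0,0] = -0.6258

step 1: x^-=[3.6840, 3.2000]  P^-=[0.5048 0.0530; 0.0530 1.0200]  H_jac=[-0.8565 0.0000; 0.0000 0.0584]  S=[0.6003 0.0114; 0.0114 0.4435]  K=[-0.7207 0.0254; -0.0782 0.1363]  nu=[0.5662, 0.3383]  x^+=[3.2845, 3.2018]  P^+=[0.1931 0.0188; 0.0188 1.0083]
step 2: x^-=[3.6688, 3.2018]  P^-=[0.3622 0.1278; 0.1278 1.2783]  H_jac=[-0.8642 0.0000; 0.0000 0.0602]  S=[0.5005 0.0074; 0.0074 0.4446]  K=[-0.6258 0.0276; -0.2232 0.1768]  nu=[0.9831, 0.8582]  x^+=[3.0773, 3.1341]  P^+=[0.1661 0.0565; 0.0565 1.2401]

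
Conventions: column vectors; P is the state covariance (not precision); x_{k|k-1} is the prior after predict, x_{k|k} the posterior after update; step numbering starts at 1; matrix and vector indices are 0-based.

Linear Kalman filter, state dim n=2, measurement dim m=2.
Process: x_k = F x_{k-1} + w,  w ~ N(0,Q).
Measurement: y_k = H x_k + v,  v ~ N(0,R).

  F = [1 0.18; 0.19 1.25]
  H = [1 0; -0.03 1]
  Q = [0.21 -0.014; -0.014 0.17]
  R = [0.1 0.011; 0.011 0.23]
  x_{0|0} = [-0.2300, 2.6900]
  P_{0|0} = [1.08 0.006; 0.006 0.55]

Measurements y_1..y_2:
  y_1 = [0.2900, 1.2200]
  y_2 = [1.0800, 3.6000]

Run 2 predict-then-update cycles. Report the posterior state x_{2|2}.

step 1: x^-=[0.2542, 3.3188]  P^-=[1.3100 0.3227; 0.3227 1.0712]  S=[1.4100 0.2944; 0.2944 1.2830]  K=[0.9274 0.0081; 0.0589 0.8138]  nu=[0.0358, -2.0912]  x^+=[0.2705, 1.6190]  P^+=[0.0928 0.0148; 0.0148 0.1883]
step 2: x^-=[0.5619, 2.0752]  P^-=[0.3143 0.0651; 0.0651 0.4746]  S=[0.4143 0.0666; 0.0666 0.7010]  K=[0.7574 0.0074; 0.0494 0.6696]  nu=[0.5181, 1.5417]  x^+=[0.9657, 3.1330]  P^+=[0.0758 0.0123; 0.0123 0.1549]

x_post = [0.9657, 3.1330]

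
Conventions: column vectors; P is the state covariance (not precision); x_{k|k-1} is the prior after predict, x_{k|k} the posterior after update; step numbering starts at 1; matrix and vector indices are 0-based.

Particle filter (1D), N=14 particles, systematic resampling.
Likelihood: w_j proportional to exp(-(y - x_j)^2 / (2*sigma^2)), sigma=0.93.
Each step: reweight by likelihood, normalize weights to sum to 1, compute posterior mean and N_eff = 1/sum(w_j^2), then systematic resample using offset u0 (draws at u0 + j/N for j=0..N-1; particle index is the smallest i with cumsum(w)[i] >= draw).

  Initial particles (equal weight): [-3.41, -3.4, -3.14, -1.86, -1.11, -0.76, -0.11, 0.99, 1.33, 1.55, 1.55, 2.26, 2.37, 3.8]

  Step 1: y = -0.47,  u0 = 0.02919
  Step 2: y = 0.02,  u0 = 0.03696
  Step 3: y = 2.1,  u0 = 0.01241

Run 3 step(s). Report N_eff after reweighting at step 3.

N_eff = 3.0639

step 1: w=[0.0018, 0.0019, 0.0044, 0.0888, 0.2142, 0.2586, 0.2518, 0.0792, 0.0417, 0.0257, 0.0257, 0.0037, 0.0026, 0.0000]  mean=-0.4260  Neff=5.1699  idx=[3, 4, 4, 4, 5, 5, 5, 5, 6, 6, 6, 6, 7, 9]
step 2: w=[0.0141, 0.0521, 0.0521, 0.0521, 0.0767, 0.0767, 0.0767, 0.0767, 0.1079, 0.1079, 0.1079, 0.1079, 0.0632, 0.0282]  mean=-0.3739  Neff=12.0184  idx=[1, 2, 4, 5, 5, 6, 7, 8, 9, 9, 10, 11, 11, 12]
step 3: w=[0.0029, 0.0029, 0.0099, 0.0099, 0.0099, 0.0099, 0.0099, 0.0663, 0.0663, 0.0663, 0.0663, 0.0663, 0.0663, 0.5473]  mean=0.4542  Neff=3.0639  idx=[2, 7, 8, 9, 10, 11, 12, 13, 13, 13, 13, 13, 13, 13]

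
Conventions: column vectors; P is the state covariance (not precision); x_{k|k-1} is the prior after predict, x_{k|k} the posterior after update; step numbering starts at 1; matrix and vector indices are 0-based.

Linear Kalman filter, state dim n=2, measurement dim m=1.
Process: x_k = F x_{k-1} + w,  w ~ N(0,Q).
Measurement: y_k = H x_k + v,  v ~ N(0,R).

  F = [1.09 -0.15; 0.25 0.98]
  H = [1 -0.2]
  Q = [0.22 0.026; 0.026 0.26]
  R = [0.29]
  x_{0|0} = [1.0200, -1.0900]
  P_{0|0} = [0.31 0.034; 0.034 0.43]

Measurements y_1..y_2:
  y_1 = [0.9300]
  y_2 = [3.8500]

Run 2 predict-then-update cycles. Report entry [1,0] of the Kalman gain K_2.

K[1,0] = -0.1305

step 1: x^-=[1.2753, -0.8132]  P^-=[0.5869 0.0823; 0.0823 0.7090]  S=[0.8723]  K=[0.6539; -0.0682]  nu=[-0.5079]  x^+=[0.9432, -0.7786]  P^+=[0.2139 0.1212; 0.1212 0.7049]
step 2: x^-=[1.1448, -0.5272]  P^-=[0.4503 0.1056; 0.1056 1.0098]  S=[0.7385]  K=[0.5812; -0.1305]  nu=[2.5997]  x^+=[2.6558, -0.8665]  P^+=[0.2009 0.1616; 0.1616 0.9972]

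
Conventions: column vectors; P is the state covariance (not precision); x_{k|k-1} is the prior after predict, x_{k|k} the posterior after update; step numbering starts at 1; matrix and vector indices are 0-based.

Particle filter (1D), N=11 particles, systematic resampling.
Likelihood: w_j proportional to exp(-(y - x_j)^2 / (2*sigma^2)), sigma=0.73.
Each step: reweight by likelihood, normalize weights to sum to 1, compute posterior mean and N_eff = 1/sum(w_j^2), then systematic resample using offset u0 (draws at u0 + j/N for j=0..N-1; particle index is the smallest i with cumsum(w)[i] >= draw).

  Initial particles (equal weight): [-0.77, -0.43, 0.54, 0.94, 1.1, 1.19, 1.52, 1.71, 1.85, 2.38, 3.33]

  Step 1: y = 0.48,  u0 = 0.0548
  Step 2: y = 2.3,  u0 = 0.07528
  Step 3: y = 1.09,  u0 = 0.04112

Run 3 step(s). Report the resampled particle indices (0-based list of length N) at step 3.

step 1: w=[0.0498, 0.0991, 0.2149, 0.1768, 0.1503, 0.1344, 0.0782, 0.0521, 0.0371, 0.0073, 0.0001]  mean=0.8207  Neff=7.1106  idx=[1, 1, 2, 2, 3, 3, 4, 5, 5, 6, 8]
step 2: w=[0.0003, 0.0003, 0.0199, 0.0199, 0.0643, 0.0643, 0.0944, 0.1147, 0.1147, 0.2059, 0.3013]  mean=1.3892  Neff=5.6350  idx=[4, 5, 6, 7, 8, 9, 9, 10, 10, 10, 10]
step 3: w=[0.1094, 0.1094, 0.1118, 0.1107, 0.1107, 0.0940, 0.0940, 0.0650, 0.0650, 0.0650, 0.0650]  mean=1.3589  Neff=10.4693  idx=[0, 1, 2, 2, 3, 4, 5, 6, 7, 8, 10]

resampled_idx = [0, 1, 2, 2, 3, 4, 5, 6, 7, 8, 10]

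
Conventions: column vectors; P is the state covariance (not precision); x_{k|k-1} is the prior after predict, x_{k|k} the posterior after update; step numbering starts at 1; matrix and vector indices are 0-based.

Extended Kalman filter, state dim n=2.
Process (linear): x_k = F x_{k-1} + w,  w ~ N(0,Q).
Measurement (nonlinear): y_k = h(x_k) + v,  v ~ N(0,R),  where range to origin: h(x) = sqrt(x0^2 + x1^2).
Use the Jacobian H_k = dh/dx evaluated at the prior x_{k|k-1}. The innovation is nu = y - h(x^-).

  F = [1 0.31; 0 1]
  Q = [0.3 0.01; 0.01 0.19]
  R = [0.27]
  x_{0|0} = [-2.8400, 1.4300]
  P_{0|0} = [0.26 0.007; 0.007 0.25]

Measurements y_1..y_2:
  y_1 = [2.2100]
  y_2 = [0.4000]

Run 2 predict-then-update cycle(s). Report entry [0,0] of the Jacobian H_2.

step 1: x^-=[-2.3967, 1.4300]  P^-=[0.5884 0.0945; 0.0945 0.4400]  H_jac=[-0.8588 0.5124]  S=[0.7363]  K=[-0.6205; 0.1960]  nu=[-0.5809]  x^+=[-2.0363, 1.3162]  P^+=[0.3049 0.1840; 0.1840 0.4117]
step 2: x^-=[-1.6283, 1.3162]  P^-=[0.7586 0.3217; 0.3217 0.6017]  H_jac=[-0.7777 0.6286]  S=[0.6521]  K=[-0.5946; 0.1965]  nu=[-1.6937]  x^+=[-0.6212, 0.9834]  P^+=[0.5280 0.3978; 0.3978 0.5766]

H_jac[0,0] = -0.7777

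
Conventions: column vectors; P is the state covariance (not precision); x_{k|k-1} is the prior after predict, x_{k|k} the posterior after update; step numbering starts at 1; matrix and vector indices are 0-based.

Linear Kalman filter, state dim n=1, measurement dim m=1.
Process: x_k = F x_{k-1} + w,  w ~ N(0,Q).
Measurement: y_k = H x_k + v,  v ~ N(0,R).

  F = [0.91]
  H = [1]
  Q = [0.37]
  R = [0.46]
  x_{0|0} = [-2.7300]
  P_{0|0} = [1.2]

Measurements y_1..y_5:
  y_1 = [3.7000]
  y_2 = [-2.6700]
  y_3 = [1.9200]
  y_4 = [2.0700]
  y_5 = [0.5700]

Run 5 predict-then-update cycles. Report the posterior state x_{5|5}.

x_post = [0.9086]

step 1: x^-=[-2.4843]  P^-=[1.3637]  S=[1.8237]  K=[0.7478]  nu=[6.1843]  x^+=[2.1401]  P^+=[0.3440]
step 2: x^-=[1.9475]  P^-=[0.6548]  S=[1.1148]  K=[0.5874]  nu=[-4.6175]  x^+=[-0.7648]  P^+=[0.2702]
step 3: x^-=[-0.6959]  P^-=[0.5938]  S=[1.0538]  K=[0.5635]  nu=[2.6159]  x^+=[0.7781]  P^+=[0.2592]
step 4: x^-=[0.7080]  P^-=[0.5846]  S=[1.0446]  K=[0.5597]  nu=[1.3620]  x^+=[1.4703]  P^+=[0.2574]
step 5: x^-=[1.3379]  P^-=[0.5832]  S=[1.0432]  K=[0.5590]  nu=[-0.7679]  x^+=[0.9086]  P^+=[0.2572]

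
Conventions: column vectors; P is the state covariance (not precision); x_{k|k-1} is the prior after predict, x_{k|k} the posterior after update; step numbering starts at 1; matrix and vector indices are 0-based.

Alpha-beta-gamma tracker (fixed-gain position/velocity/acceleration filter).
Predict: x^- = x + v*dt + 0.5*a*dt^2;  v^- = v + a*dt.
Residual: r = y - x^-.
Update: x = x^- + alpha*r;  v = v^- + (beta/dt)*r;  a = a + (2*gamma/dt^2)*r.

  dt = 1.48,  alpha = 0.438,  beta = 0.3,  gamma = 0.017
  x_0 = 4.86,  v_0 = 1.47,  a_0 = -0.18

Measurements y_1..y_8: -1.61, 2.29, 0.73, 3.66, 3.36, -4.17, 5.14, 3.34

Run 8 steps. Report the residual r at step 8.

resid = 3.2510

step 1: x_pred=6.8385  r=-8.4485  x^+=3.1380  v^+=-0.5089  a^+=-0.3111
step 2: x_pred=2.0441  r=0.2459  x^+=2.1518  v^+=-0.9196  a^+=-0.3073
step 3: x_pred=0.4543  r=0.2757  x^+=0.5750  v^+=-1.3185  a^+=-0.3030
step 4: x_pred=-1.7082  r=5.3682  x^+=0.6430  v^+=-0.6788  a^+=-0.2197
step 5: x_pred=-0.6023  r=3.9623  x^+=1.1332  v^+=-0.2009  a^+=-0.1582
step 6: x_pred=0.6627  r=-4.8327  x^+=-1.4540  v^+=-1.4146  a^+=-0.2332
step 7: x_pred=-3.8031  r=8.9431  x^+=0.1140  v^+=0.0530  a^+=-0.0944
step 8: x_pred=0.0890  r=3.2510  x^+=1.5130  v^+=0.5723  a^+=-0.0439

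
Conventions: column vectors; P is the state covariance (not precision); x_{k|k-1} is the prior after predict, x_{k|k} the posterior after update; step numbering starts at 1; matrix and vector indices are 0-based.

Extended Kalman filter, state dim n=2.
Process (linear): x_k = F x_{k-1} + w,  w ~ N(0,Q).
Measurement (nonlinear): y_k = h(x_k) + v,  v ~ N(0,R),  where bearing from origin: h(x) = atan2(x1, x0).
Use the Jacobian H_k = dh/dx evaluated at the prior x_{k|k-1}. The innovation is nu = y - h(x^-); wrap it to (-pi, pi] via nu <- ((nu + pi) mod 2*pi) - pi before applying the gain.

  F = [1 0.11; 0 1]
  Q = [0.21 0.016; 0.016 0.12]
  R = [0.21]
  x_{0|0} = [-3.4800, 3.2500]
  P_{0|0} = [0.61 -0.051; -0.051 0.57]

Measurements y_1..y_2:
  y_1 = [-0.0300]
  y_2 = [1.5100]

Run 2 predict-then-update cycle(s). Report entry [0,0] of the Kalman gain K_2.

K[0,0] = -0.7959

step 1: x^-=[-3.1225, 3.2500]  P^-=[0.8157 0.0277; 0.0277 0.6900]  H_jac=[-0.1600 -0.1537]  S=[0.2485]  K=[-0.5422; -0.4446]  nu=[-2.3662]  x^+=[-1.8395, 4.3020]  P^+=[0.7426 -0.0322; -0.0322 0.6409]
step 2: x^-=[-1.3663, 4.3020]  P^-=[0.9533 0.0543; 0.0543 0.7609]  H_jac=[-0.2112 -0.0671]  S=[0.2575]  K=[-0.7959; -0.2427]  nu=[-0.3683]  x^+=[-1.0731, 4.3914]  P^+=[0.7902 0.0045; 0.0045 0.7457]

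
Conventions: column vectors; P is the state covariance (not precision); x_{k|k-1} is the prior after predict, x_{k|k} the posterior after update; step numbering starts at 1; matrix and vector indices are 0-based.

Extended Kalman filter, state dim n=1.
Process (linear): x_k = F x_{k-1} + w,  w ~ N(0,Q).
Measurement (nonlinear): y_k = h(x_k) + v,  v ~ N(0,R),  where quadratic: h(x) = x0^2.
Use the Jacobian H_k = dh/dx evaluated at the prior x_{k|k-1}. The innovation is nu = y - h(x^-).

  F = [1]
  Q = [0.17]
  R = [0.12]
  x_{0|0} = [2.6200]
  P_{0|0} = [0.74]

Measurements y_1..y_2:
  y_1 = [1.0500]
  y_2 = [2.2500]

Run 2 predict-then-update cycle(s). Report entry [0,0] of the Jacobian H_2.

step 1: x^-=[2.6200]  P^-=[0.9100]  H_jac=[5.2400]  S=[25.1064]  K=[0.1899]  nu=[-5.8144]  x^+=[1.5157]  P^+=[0.0043]
step 2: x^-=[1.5157]  P^-=[0.1743]  H_jac=[3.0314]  S=[1.7221]  K=[0.3069]  nu=[-0.0473]  x^+=[1.5012]  P^+=[0.0121]

H_jac[0,0] = 3.0314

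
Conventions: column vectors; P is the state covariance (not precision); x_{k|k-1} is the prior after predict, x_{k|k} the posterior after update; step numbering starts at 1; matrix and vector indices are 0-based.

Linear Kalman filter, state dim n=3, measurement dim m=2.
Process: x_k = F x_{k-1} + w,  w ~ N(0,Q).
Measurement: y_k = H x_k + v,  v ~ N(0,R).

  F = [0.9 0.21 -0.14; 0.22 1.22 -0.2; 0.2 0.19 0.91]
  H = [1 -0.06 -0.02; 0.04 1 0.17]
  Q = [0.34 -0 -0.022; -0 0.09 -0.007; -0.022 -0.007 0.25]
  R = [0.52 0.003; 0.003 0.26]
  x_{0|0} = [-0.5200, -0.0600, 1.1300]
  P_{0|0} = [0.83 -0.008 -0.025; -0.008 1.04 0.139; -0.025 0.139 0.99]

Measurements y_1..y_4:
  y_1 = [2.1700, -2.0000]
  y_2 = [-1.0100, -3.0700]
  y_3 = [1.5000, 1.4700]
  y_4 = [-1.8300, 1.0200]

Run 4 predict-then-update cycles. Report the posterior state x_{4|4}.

x_post = [-0.3091, 0.8075, -1.1686]

step 1: x^-=[-0.6388, -0.4136, 0.9129]  P^-=[1.0727 0.4250 0.0442; 0.4250 1.6478 0.2332; 0.0442 0.2332 1.1789]  S=[1.5469 0.3675; 0.3675 2.0574]  K=[0.6490 0.1152; 0.0115 0.8264; -0.0480 0.2202]  nu=[2.8022, -1.7160]  x^+=[0.9823, -1.7993, 0.4004]  P^+=[0.3388 0.0201 -0.0103; 0.0201 0.2356 -0.1267; -0.0103 -0.1267 1.0834]
step 2: x^-=[0.4502, -2.0592, 0.2190]  P^-=[0.6637 0.2099 -0.1143; 0.2099 0.5739 -0.2664; -0.1143 -0.2664 1.1232]  S=[1.1650 0.1894; 0.1894 0.7921]  K=[0.5372 0.1455; 0.0468 0.6668; -0.0908 -0.0793]  nu=[-1.5793, -1.0661]  x^+=[-0.5534, -2.8439, 0.4469]  P^+=[0.2811 0.0346 -0.0378; 0.0346 0.2074 -0.2074; -0.0378 -0.2074 1.1059]
step 3: x^-=[-1.1579, -3.6807, -0.2444]  P^-=[0.6333 0.2315 -0.1606; 0.2315 0.5796 -0.3663; -0.1606 -0.3663 1.1017]  S=[1.1336 0.2046; 0.2046 0.7642]  K=[0.5202 0.1610; 0.0584 0.6734; -0.1029 -0.2151]  nu=[2.4321, 5.2385]  x^+=[0.9508, -0.0110, -1.6217]  P^+=[0.2725 0.0405 -0.0472; 0.0405 0.2131 -0.2321; -0.0472 -0.2321 1.0453]
step 4: x^-=[1.0805, 0.5201, -1.2877]  P^-=[0.6314 0.2435 -0.1645; 0.2435 0.6013 -0.3806; -0.1645 -0.3806 1.0398]  S=[1.1305 0.2153; 0.2153 0.7802]  K=[0.5169 0.1661; 0.0601 0.6837; -0.0974 -0.2428]  nu=[-2.9050, 0.6755]  x^+=[-0.3091, 0.8075, -1.1686]  P^+=[0.2709 0.0416 -0.0456; 0.0416 0.2149 -0.2270; -0.0456 -0.2270 0.9729]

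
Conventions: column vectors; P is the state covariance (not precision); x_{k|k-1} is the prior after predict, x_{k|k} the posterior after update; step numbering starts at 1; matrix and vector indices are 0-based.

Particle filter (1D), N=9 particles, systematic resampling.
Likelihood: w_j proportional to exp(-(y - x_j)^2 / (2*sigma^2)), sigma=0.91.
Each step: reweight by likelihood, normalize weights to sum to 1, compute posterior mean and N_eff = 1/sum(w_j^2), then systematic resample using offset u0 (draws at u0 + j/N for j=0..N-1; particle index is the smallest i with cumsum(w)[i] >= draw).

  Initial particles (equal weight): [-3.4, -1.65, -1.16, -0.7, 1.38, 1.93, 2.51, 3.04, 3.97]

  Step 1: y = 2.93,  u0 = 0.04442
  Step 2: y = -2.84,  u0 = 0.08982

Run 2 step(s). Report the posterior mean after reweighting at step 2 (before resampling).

post_mean = 1.4112

step 1: w=[0.0000, 0.0000, 0.0000, 0.0001, 0.0734, 0.1712, 0.2815, 0.3108, 0.1630]  mean=2.7300  Neff=4.2176  idx=[4, 5, 6, 6, 6, 7, 7, 7, 8]
step 2: w=[0.9479, 0.0479, 0.0014, 0.0014, 0.0014, 0.0000, 0.0000, 0.0000, 0.0000]  mean=1.4112  Neff=1.1102  idx=[0, 0, 0, 0, 0, 0, 0, 0, 1]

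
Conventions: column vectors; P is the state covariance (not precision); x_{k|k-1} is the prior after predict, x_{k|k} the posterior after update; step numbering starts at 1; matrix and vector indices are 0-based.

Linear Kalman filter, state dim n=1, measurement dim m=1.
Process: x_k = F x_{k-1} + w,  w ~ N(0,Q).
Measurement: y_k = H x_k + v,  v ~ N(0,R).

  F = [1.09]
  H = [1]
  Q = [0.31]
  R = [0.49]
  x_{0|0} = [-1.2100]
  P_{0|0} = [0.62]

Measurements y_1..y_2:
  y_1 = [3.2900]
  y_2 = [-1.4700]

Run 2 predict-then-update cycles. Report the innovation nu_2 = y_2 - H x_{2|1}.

step 1: x^-=[-1.3189]  P^-=[1.0466]  S=[1.5366]  K=[0.6811]  nu=[4.6089]  x^+=[1.8203]  P^+=[0.3337]
step 2: x^-=[1.9841]  P^-=[0.7065]  S=[1.1965]  K=[0.5905]  nu=[-3.4541]  x^+=[-0.0555]  P^+=[0.2893]

innov = [-3.4541]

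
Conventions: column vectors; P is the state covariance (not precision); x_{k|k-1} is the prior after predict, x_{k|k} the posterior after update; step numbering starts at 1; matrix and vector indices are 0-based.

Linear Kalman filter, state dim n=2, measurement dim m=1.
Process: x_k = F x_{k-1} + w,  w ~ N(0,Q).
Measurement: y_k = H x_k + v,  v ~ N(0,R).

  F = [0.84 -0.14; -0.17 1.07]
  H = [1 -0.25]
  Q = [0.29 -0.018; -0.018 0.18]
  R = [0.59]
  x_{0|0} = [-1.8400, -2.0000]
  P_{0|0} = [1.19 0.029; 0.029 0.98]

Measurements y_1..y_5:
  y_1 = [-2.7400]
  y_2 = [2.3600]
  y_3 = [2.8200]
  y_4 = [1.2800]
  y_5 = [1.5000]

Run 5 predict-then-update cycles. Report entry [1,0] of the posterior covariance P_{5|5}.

P_post[1,0] = 0.0646

step 1: x^-=[-1.2656, -1.8272]  P^-=[1.1421 -0.3080; -0.3080 1.3258]  S=[1.9689]  K=[0.6191; -0.3248]  nu=[-1.9312]  x^+=[-2.4613, -1.2000]  P^+=[0.3873 0.0879; 0.0879 1.1182]
step 2: x^-=[-1.8995, -0.8656]  P^-=[0.5645 -0.1597; -0.1597 1.4394]  S=[1.3243]  K=[0.4564; -0.3923]  nu=[4.0431]  x^+=[-0.0542, -2.4517]  P^+=[0.2886 0.0774; 0.0774 1.2356]
step 3: x^-=[0.2977, -2.6141]  P^-=[0.4997 -0.1729; -0.1729 1.5748]  S=[1.2745]  K=[0.4260; -0.4445]  nu=[1.8688]  x^+=[1.0937, -3.4448]  P^+=[0.2684 0.0685; 0.0685 1.3229]
step 4: x^-=[1.4010, -3.8719]  P^-=[0.4892 -0.1913; -0.1913 1.6775]  S=[1.2797]  K=[0.4197; -0.4772]  nu=[-1.0890]  x^+=[0.9440, -3.3522]  P^+=[0.2638 0.0650; 0.0650 1.3860]
step 5: x^-=[1.2623, -3.7474]  P^-=[0.4881 -0.2034; -0.2034 1.7509]  S=[1.2892]  K=[0.4180; -0.4973]  nu=[-0.6991]  x^+=[0.9700, -3.3997]  P^+=[0.2628 0.0646; 0.0646 1.4321]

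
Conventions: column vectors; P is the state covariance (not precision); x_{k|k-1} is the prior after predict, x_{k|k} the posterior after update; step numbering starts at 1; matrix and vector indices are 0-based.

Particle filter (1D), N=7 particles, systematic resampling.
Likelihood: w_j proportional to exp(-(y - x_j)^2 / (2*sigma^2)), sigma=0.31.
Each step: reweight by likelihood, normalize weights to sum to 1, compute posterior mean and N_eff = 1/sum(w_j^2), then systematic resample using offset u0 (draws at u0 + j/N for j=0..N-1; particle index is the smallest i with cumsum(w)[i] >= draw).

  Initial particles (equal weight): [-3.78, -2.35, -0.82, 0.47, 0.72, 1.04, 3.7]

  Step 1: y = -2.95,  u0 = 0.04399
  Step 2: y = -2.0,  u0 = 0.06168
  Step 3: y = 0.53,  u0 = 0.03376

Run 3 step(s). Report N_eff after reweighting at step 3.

N_eff = 7.0000

step 1: w=[0.1530, 0.8470, 0.0000, 0.0000, 0.0000, 0.0000, 0.0000]  mean=-2.5688  Neff=1.3499  idx=[0, 1, 1, 1, 1, 1, 1]
step 2: w=[0.0000, 0.1667, 0.1667, 0.1667, 0.1667, 0.1667, 0.1667]  mean=-2.3500  Neff=6.0000  idx=[1, 2, 3, 3, 4, 5, 6]
step 3: w=[0.1429, 0.1429, 0.1429, 0.1429, 0.1429, 0.1429, 0.1429]  mean=-2.3500  Neff=7.0000  idx=[0, 1, 2, 3, 4, 5, 6]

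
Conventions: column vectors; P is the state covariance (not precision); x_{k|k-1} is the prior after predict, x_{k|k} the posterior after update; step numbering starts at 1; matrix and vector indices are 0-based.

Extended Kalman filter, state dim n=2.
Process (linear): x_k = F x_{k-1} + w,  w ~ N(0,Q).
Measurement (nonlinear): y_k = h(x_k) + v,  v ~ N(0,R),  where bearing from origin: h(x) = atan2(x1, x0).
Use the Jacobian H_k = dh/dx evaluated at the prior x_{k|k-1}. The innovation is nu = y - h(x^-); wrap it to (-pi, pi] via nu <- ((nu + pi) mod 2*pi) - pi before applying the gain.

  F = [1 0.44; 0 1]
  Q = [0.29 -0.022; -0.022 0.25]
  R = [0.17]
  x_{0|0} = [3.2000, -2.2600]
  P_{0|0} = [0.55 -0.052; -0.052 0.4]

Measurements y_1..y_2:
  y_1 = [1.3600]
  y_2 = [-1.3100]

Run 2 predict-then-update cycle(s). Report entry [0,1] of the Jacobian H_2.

step 1: x^-=[2.2056, -2.2600]  P^-=[0.8717 0.1020; 0.1020 0.6500]  H_jac=[0.2266 0.2212]  S=[0.2568]  K=[0.8571; 0.6499]  nu=[2.1576]  x^+=[4.0550, -0.8579]  P^+=[0.6830 -0.0410; -0.0410 0.5416]
step 2: x^-=[3.6775, -0.8579]  P^-=[1.0417 0.1752; 0.1752 0.7916]  H_jac=[0.0602 0.2579]  S=[0.2319]  K=[0.4652; 0.9259]  nu=[-1.0808]  x^+=[3.1747, -1.8586]  P^+=[0.9916 0.0754; 0.0754 0.5928]

H_jac[0,1] = 0.2579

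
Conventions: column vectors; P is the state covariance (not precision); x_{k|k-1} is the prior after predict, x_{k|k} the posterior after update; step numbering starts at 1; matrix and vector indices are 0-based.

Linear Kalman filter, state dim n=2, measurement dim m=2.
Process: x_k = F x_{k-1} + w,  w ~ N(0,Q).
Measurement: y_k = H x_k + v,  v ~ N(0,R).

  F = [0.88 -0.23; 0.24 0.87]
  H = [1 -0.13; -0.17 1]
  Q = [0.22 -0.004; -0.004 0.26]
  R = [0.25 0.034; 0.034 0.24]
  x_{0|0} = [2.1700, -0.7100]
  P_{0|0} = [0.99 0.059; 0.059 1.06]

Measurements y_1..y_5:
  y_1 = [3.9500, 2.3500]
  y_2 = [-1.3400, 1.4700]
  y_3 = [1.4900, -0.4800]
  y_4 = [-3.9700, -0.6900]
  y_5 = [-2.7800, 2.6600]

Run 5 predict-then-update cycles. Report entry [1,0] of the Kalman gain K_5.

K[1,0] = 0.0042

step 1: x^-=[2.0729, -0.0969]  P^-=[1.0188 0.0349; 0.0349 1.1440]  S=[1.2791 -0.2523; -0.2523 1.4016]  K=[0.8020 0.0457; 0.0738 0.8253]  nu=[1.8645, 2.7993]  x^+=[3.6960, 2.3508]  P^+=[0.2117 0.0742; 0.0742 0.2132]
step 2: x^-=[2.7118, 2.9322]  P^-=[0.3652 0.0508; 0.0508 0.4645]  S=[0.6098 -0.0366; -0.0366 0.6978]  K=[0.5889 0.0147; 0.0235 0.6546]  nu=[-3.6706, -1.0012]  x^+=[0.5356, 2.1907]  P^+=[0.1542 0.0498; 0.0498 0.1664]
step 3: x^-=[-0.0325, 2.0344]  P^-=[0.3281 0.0306; 0.0306 0.4156]  S=[0.5771 -0.0445; -0.0445 0.6546]  K=[0.5615 -0.0002; 0.0078 0.6274]  nu=[1.7870, -2.5199]  x^+=[0.9716, 0.4674]  P^+=[0.1461 0.0439; 0.0439 0.1583]
step 4: x^-=[0.7475, 0.6398]  P^-=[0.3237 0.0263; 0.0263 0.4065]  S=[0.5738 -0.0470; -0.0470 0.6469]  K=[0.5580 -0.0039; 0.0047 0.6218]  nu=[-4.6343, -1.2028]  x^+=[-1.8336, -0.1298]  P^+=[0.1449 0.0427; 0.0427 0.1567]
step 5: x^-=[-1.5837, -0.5530]  P^-=[0.3232 0.0256; 0.0256 0.4047]  S=[0.5734 -0.0474; -0.0474 0.6454]  K=[0.5575 -0.0045; 0.0042 0.6207]  nu=[-1.2682, 2.9438]  x^+=[-2.3041, 1.2689]  P^+=[0.1447 0.0425; 0.0425 0.1563]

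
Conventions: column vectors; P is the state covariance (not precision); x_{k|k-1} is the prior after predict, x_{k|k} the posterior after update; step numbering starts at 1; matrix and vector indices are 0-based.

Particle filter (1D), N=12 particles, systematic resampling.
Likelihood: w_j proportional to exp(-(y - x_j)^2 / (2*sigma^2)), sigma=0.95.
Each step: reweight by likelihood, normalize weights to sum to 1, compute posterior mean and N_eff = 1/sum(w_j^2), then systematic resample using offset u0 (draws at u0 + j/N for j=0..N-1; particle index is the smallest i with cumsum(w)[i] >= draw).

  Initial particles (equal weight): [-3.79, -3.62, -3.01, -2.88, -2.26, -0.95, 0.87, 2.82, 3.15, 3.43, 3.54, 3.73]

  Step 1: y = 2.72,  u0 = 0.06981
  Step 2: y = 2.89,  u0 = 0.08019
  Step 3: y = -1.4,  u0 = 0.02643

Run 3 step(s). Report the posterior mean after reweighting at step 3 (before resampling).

step 1: w=[0.0000, 0.0000, 0.0000, 0.0000, 0.0000, 0.0001, 0.0370, 0.2449, 0.2222, 0.1862, 0.1696, 0.1399]  mean=3.1838  Neff=5.1613  idx=[7, 7, 7, 8, 8, 8, 9, 9, 10, 10, 11, 11]
step 2: w=[0.0948, 0.0948, 0.0948, 0.0916, 0.0916, 0.0916, 0.0809, 0.0809, 0.0752, 0.0752, 0.0643, 0.0643]  mean=3.2347  Neff=11.7925  idx=[0, 1, 2, 3, 4, 5, 6, 7, 8, 9, 10, 11]
step 3: w=[0.2654, 0.2654, 0.2654, 0.0534, 0.0534, 0.0534, 0.0125, 0.0125, 0.0069, 0.0069, 0.0024, 0.0024]  mean=2.9023  Neff=4.5381  idx=[0, 0, 0, 1, 1, 1, 1, 2, 2, 2, 4, 5]

post_mean = 2.9023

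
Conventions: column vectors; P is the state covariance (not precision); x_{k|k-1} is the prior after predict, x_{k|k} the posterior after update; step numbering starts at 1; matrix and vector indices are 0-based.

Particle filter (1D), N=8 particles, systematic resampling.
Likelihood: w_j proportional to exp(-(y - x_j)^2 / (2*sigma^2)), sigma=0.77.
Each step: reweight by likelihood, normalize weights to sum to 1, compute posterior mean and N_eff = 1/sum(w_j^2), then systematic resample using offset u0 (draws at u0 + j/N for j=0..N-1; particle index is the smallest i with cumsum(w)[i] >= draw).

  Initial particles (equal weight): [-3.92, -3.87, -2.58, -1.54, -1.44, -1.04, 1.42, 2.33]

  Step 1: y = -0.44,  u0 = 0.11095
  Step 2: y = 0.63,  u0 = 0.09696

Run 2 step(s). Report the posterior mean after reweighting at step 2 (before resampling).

post_mean = 0.4197

step 1: w=[0.0000, 0.0000, 0.0131, 0.2245, 0.2680, 0.4597, 0.0337, 0.0010]  mean=-1.1937  Neff=2.9862  idx=[3, 3, 4, 4, 5, 5, 5, 6]
step 2: w=[0.0195, 0.0195, 0.0278, 0.0278, 0.0983, 0.0983, 0.0983, 0.6103]  mean=0.4197  Neff=2.4763  idx=[4, 5, 6, 7, 7, 7, 7, 7]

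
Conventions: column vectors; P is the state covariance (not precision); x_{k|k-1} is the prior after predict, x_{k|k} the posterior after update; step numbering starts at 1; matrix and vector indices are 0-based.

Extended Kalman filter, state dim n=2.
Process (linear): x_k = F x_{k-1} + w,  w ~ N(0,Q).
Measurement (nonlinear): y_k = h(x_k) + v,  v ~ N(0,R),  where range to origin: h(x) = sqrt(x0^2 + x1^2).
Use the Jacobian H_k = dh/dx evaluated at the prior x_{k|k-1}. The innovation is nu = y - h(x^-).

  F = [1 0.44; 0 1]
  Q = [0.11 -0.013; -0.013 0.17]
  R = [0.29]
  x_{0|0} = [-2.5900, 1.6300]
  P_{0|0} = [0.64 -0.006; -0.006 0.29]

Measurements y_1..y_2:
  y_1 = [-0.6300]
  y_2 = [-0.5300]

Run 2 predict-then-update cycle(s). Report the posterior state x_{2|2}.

x_post = [-0.4298, 0.0153]

step 1: x^-=[-1.8728, 1.6300]  P^-=[0.8009 0.1086; 0.1086 0.4600]  H_jac=[-0.7543 0.6565]  S=[0.8364]  K=[-0.6370; 0.2631]  nu=[-3.1128]  x^+=[0.1101, 0.8109]  P^+=[0.4615 0.2488; 0.2488 0.4021]
step 2: x^-=[0.4670, 0.8109]  P^-=[0.8682 0.4127; 0.4127 0.5721]  H_jac=[0.4990 0.8666]  S=[1.2928]  K=[0.6118; 0.5428]  nu=[-1.4658]  x^+=[-0.4298, 0.0153]  P^+=[0.3844 -0.0166; -0.0166 0.1912]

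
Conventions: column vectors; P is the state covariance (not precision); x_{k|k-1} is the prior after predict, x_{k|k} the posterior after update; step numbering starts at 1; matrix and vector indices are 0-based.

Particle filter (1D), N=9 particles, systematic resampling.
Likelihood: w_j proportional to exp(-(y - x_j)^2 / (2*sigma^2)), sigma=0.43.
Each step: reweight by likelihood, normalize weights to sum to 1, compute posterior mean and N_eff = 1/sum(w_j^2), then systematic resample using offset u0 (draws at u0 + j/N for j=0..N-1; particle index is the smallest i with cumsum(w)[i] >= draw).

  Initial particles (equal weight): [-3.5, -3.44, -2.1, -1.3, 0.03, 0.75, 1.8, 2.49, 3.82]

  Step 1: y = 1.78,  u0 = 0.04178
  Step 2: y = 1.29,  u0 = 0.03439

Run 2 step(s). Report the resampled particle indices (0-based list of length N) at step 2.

resampled_idx = [0, 1, 1, 2, 3, 4, 4, 5, 6]

step 1: w=[0.0000, 0.0000, 0.0000, 0.0000, 0.0002, 0.0433, 0.7615, 0.1950, 0.0000]  mean=1.8888  Neff=1.6135  idx=[5, 6, 6, 6, 6, 6, 6, 7, 7]
step 2: w=[0.1312, 0.1428, 0.1428, 0.1428, 0.1428, 0.1428, 0.1428, 0.0059, 0.0059]  mean=1.6704  Neff=7.1580  idx=[0, 1, 1, 2, 3, 4, 4, 5, 6]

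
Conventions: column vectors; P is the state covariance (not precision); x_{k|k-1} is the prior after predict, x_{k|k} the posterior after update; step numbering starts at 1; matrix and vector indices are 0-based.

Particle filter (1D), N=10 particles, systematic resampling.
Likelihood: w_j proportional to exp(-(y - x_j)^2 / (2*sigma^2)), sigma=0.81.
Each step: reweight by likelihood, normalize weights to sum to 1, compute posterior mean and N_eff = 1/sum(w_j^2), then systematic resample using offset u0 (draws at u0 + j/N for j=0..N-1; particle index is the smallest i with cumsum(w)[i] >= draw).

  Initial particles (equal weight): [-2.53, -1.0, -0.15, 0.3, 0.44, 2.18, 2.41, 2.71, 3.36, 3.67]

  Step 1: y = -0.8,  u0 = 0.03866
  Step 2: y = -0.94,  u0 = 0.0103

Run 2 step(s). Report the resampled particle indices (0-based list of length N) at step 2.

step 1: w=[0.0408, 0.3871, 0.2892, 0.1587, 0.1236, 0.0005, 0.0002, 0.0000, 0.0000, 0.0000]  mean=-0.4301  Neff=3.6288  idx=[0, 1, 1, 1, 2, 2, 2, 3, 3, 4]
step 2: w=[0.0249, 0.1703, 0.1703, 0.1703, 0.1061, 0.1061, 0.1061, 0.0529, 0.0529, 0.0400]  mean=-0.5722  Neff=7.7749  idx=[0, 1, 2, 2, 3, 3, 4, 5, 6, 8]

resampled_idx = [0, 1, 2, 2, 3, 3, 4, 5, 6, 8]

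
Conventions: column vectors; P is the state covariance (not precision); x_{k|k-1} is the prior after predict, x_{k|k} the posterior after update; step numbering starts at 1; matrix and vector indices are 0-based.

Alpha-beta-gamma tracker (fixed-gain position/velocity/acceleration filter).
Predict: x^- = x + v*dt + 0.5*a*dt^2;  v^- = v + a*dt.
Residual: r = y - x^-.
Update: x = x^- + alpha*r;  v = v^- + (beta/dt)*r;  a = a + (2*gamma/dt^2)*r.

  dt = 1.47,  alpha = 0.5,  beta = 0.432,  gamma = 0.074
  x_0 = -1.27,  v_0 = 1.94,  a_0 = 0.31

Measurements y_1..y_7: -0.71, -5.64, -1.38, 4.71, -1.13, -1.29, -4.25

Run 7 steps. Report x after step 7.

x_post = -2.4622

step 1: x_pred=1.9167  r=-2.6267  x^+=0.6034  v^+=1.6238  a^+=0.1301
step 2: x_pred=3.1309  r=-8.7709  x^+=-1.2546  v^+=-0.7626  a^+=-0.4706
step 3: x_pred=-2.8840  r=1.5040  x^+=-2.1320  v^+=-1.0124  a^+=-0.3676
step 4: x_pred=-4.0174  r=8.7274  x^+=0.3463  v^+=1.0120  a^+=0.2301
step 5: x_pred=2.0826  r=-3.2126  x^+=0.4763  v^+=0.4062  a^+=0.0101
step 6: x_pred=1.0843  r=-2.3743  x^+=-0.1028  v^+=-0.2767  a^+=-0.1525
step 7: x_pred=-0.6744  r=-3.5756  x^+=-2.4622  v^+=-1.5517  a^+=-0.3974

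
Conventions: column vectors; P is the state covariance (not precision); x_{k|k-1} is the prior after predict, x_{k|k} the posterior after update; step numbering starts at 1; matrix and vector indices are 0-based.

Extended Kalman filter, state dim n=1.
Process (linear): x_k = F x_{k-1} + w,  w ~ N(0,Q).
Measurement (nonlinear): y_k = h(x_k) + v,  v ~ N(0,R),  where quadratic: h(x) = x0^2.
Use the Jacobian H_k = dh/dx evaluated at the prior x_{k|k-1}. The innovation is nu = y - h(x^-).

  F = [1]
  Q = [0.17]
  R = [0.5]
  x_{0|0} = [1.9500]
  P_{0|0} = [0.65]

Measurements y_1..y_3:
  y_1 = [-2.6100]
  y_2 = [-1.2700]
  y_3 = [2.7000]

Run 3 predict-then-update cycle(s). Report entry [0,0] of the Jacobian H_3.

H_jac[0,0] = 0.0519

step 1: x^-=[1.9500]  P^-=[0.8200]  H_jac=[3.9000]  S=[12.9722]  K=[0.2465]  nu=[-6.4125]  x^+=[0.3691]  P^+=[0.0316]
step 2: x^-=[0.3691]  P^-=[0.2016]  H_jac=[0.7383]  S=[0.6099]  K=[0.2440]  nu=[-1.4063]  x^+=[0.0259]  P^+=[0.1653]
step 3: x^-=[0.0259]  P^-=[0.3353]  H_jac=[0.0519]  S=[0.5009]  K=[0.0347]  nu=[2.6993]  x^+=[0.1197]  P^+=[0.3347]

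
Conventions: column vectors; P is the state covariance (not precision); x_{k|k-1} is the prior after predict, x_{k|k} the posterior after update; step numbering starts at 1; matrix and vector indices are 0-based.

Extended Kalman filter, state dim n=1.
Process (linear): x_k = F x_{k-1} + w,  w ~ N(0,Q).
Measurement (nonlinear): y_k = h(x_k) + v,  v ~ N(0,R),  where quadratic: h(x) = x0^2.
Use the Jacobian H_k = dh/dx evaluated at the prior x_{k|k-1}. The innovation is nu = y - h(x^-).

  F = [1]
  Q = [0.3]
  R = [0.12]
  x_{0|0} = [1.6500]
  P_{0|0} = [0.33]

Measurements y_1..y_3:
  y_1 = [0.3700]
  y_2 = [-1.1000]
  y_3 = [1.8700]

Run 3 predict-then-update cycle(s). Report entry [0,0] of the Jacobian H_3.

H_jac[0,0] = -0.0054

step 1: x^-=[1.6500]  P^-=[0.6300]  H_jac=[3.3000]  S=[6.9807]  K=[0.2978]  nu=[-2.3525]  x^+=[0.9494]  P^+=[0.0108]
step 2: x^-=[0.9494]  P^-=[0.3108]  H_jac=[1.8988]  S=[1.2406]  K=[0.4757]  nu=[-2.0013]  x^+=[-0.0027]  P^+=[0.0301]
step 3: x^-=[-0.0027]  P^-=[0.3301]  H_jac=[-0.0054]  S=[0.1200]  K=[-0.0148]  nu=[1.8700]  x^+=[-0.0304]  P^+=[0.3300]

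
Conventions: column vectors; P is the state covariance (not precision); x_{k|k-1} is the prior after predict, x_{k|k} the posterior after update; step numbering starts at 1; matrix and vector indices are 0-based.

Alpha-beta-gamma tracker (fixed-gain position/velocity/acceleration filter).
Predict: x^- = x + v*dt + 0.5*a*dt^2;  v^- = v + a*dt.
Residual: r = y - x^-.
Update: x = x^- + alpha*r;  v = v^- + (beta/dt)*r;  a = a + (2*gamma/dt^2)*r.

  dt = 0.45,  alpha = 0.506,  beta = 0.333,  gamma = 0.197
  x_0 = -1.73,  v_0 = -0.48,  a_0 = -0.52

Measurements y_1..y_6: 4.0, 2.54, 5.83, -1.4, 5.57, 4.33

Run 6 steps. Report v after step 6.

v_post = -11.0034

step 1: x_pred=-1.9987  r=5.9986  x^+=1.0367  v^+=3.7250  a^+=11.1514
step 2: x_pred=3.8420  r=-1.3020  x^+=3.1832  v^+=7.7797  a^+=8.6182
step 3: x_pred=7.5566  r=-1.7266  x^+=6.6830  v^+=10.3801  a^+=5.2587
step 4: x_pred=11.8865  r=-13.2865  x^+=5.1635  v^+=2.9146  a^+=-20.5925
step 5: x_pred=4.3901  r=1.1799  x^+=4.9871  v^+=-5.4789  a^+=-18.2967
step 6: x_pred=0.6691  r=3.6609  x^+=2.5215  v^+=-11.0034  a^+=-11.1737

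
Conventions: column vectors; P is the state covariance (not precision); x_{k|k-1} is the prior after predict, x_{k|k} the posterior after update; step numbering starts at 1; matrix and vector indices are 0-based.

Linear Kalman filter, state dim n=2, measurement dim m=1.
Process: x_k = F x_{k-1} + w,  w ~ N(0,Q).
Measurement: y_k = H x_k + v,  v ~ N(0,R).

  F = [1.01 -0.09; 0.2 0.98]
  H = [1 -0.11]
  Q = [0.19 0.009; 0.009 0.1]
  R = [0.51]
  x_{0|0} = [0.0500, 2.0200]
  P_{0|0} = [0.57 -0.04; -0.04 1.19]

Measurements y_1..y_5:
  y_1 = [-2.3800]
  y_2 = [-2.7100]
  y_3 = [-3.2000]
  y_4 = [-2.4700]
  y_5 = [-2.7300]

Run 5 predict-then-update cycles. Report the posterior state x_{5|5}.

x_post = [-2.6878, 0.5170]

step 1: x^-=[-0.1313, 1.9896]  P^-=[0.7884 -0.0197; -0.0197 1.2500]  S=[1.3178]  K=[0.5999; -0.1193]  nu=[-2.0298]  x^+=[-1.3490, 2.2317]  P^+=[0.3141 0.0746; 0.0746 1.2312]
step 2: x^-=[-1.5633, 1.9173]  P^-=[0.5069 0.0364; 0.0364 1.3243]  S=[1.0249]  K=[0.4907; -0.1067]  nu=[-0.9358]  x^+=[-2.0225, 2.0171]  P^+=[0.2601 0.0900; 0.0900 1.3126]
step 3: x^-=[-2.2242, 1.5723]  P^-=[0.4496 0.0332; 0.0332 1.4063]  S=[0.9693]  K=[0.4601; -0.1253]  nu=[-0.8028]  x^+=[-2.5936, 1.6729]  P^+=[0.2444 0.0891; 0.0891 1.3911]
step 4: x^-=[-2.7701, 1.1207]  P^-=[0.4344 0.0223; 0.0223 1.4807]  S=[0.9574]  K=[0.4512; -0.1468]  nu=[0.4234]  x^+=[-2.5791, 1.0585]  P^+=[0.2395 0.0857; 0.0857 1.4601]
step 5: x^-=[-2.7001, 0.5215]  P^-=[0.4306 0.0119; 0.0119 1.5455]  S=[0.9567]  K=[0.4487; -0.1653]  nu=[0.0275]  x^+=[-2.6878, 0.5170]  P^+=[0.2380 0.0828; 0.0828 1.5193]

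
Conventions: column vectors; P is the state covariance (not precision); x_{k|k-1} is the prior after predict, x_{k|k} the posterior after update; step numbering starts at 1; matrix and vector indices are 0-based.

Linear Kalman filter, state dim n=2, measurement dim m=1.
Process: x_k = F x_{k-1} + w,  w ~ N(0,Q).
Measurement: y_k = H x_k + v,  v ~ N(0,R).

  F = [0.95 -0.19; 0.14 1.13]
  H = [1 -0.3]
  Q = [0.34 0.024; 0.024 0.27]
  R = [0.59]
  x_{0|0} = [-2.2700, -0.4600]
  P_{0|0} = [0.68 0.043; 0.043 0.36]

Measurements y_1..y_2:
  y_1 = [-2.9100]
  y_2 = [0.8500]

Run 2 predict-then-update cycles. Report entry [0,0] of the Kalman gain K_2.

K[0,0] = 0.4858

step 1: x^-=[-2.0691, -0.8376]  P^-=[0.9512 0.0822; 0.0822 0.7566]  S=[1.5600]  K=[0.5939; -0.0928]  nu=[-1.0922]  x^+=[-2.7178, -0.7362]  P^+=[0.4009 0.1682; 0.1682 0.7432]
step 2: x^-=[-2.4420, -1.2124]  P^-=[0.6679 0.0938; 0.0938 1.2800]  S=[1.3168]  K=[0.4858; -0.2204]  nu=[2.9283]  x^+=[-1.0193, -1.8577]  P^+=[0.3571 0.2348; 0.2348 1.2161]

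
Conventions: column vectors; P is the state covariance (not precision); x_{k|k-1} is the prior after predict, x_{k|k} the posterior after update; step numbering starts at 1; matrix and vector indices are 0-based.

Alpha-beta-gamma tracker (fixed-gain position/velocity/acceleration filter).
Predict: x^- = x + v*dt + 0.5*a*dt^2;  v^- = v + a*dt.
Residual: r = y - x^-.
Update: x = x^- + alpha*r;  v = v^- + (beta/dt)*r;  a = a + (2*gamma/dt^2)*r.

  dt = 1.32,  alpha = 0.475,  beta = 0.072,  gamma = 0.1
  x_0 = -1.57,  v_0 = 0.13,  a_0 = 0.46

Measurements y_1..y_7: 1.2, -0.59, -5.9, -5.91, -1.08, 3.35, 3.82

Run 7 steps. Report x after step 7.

step 1: x_pred=-0.9976  r=2.1976  x^+=0.0462  v^+=0.8571  a^+=0.7123
step 2: x_pred=1.7981  r=-2.3881  x^+=0.6637  v^+=1.6670  a^+=0.4381
step 3: x_pred=3.2459  r=-9.1459  x^+=-1.0984  v^+=1.7465  a^+=-0.6117
step 4: x_pred=0.6740  r=-6.5840  x^+=-2.4534  v^+=0.5799  a^+=-1.3674
step 5: x_pred=-2.8791  r=1.7991  x^+=-2.0245  v^+=-1.1269  a^+=-1.1609
step 6: x_pred=-4.5234  r=7.8734  x^+=-0.7835  v^+=-2.2298  a^+=-0.2572
step 7: x_pred=-3.9509  r=7.7709  x^+=-0.2597  v^+=-2.1454  a^+=0.6348

x_post = -0.2597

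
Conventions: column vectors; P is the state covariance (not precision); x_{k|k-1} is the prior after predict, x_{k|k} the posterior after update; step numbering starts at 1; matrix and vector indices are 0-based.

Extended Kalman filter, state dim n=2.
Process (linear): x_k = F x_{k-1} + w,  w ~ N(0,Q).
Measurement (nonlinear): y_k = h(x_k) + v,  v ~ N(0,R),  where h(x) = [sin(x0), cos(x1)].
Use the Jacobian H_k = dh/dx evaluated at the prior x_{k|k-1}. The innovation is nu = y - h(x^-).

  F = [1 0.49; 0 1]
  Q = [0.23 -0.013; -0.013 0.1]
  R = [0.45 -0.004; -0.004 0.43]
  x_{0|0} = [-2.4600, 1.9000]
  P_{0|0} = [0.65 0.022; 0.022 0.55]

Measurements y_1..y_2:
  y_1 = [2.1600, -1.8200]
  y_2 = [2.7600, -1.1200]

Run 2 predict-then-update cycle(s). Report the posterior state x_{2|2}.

step 1: x^-=[-1.5290, 1.9000]  P^-=[1.0336 0.2785; 0.2785 0.6500]  H_jac=[0.0418 0.0000; 0.0000 -0.9463]  S=[0.4518 -0.0150; -0.0150 1.0121]  K=[0.0870 -0.2591; 0.0056 -0.6077]  nu=[3.1591, -1.4967]  x^+=[-0.8664, 2.8271]  P^+=[0.9616 0.1181; 0.1181 0.2762]
step 2: x^-=[0.5189, 2.8271]  P^-=[1.3736 0.2404; 0.2404 0.3762]  H_jac=[0.8684 0.0000; 0.0000 -0.3093]  S=[1.4858 -0.0686; -0.0686 0.4660]  K=[0.8009 -0.0417; 0.1299 -0.2306]  nu=[2.2641, -0.1690]  x^+=[2.3392, 3.1601]  P^+=[0.4152 0.0684; 0.0684 0.3222]

x_post = [2.3392, 3.1601]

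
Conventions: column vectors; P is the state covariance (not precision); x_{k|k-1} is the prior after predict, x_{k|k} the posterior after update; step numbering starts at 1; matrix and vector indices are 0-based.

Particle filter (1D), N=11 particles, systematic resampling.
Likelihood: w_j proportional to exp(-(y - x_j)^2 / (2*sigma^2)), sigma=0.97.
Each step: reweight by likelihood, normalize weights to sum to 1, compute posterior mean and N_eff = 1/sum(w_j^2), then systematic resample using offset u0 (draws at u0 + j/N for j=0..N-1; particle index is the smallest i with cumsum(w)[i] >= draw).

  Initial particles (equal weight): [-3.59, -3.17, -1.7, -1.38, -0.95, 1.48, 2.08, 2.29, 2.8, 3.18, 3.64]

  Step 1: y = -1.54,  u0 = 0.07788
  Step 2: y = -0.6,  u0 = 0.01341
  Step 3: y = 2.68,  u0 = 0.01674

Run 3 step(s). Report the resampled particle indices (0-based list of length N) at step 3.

step 1: w=[0.0339, 0.0770, 0.3118, 0.3118, 0.2627, 0.0025, 0.0003, 0.0001, 0.0000, 0.0000, 0.0000]  mean=-1.5708  Neff=3.6973  idx=[1, 2, 2, 2, 3, 3, 3, 3, 4, 4, 4]
step 2: w=[0.0041, 0.0719, 0.0719, 0.0719, 0.0990, 0.0990, 0.0990, 0.0990, 0.1281, 0.1281, 0.1281]  mean=-1.2910  Neff=9.6203  idx=[1, 2, 3, 4, 5, 6, 7, 8, 8, 9, 10]
step 3: w=[0.0085, 0.0085, 0.0085, 0.0358, 0.0358, 0.0358, 0.0358, 0.2078, 0.2078, 0.2078, 0.2078]  mean=-1.0309  Neff=5.6177  idx=[1, 5, 7, 7, 8, 8, 8, 9, 9, 10, 10]

resampled_idx = [1, 5, 7, 7, 8, 8, 8, 9, 9, 10, 10]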